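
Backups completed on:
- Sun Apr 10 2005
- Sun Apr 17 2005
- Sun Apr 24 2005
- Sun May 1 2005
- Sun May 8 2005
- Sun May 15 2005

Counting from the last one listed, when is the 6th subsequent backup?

The spacing is 7, 7, 7, 7, 7 days — always 7 days.
Sun May 15 2005 + 7 days = Sun May 22 2005.
Sun May 22 2005 + 7 days = Sun May 29 2005.
Sun May 29 2005 + 7 days = Sun Jun 5 2005.
Sun Jun 5 2005 + 7 days = Sun Jun 12 2005.
Sun Jun 12 2005 + 7 days = Sun Jun 19 2005.
Sun Jun 19 2005 + 7 days = Sun Jun 26 2005.

Sun Jun 26 2005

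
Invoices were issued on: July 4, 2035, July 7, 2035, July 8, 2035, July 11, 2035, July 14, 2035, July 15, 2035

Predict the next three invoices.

Every event lands on a Wednesday or Saturday or Sunday (gaps cycle 3, 1, 3, 3, 1).
So the schedule is: every Wednesday, Saturday and Sunday.
The following Wednesday is July 18, 2035.
Next Saturday: July 21, 2035.
Next Sunday: July 22, 2035.

July 18, 2035; July 21, 2035; July 22, 2035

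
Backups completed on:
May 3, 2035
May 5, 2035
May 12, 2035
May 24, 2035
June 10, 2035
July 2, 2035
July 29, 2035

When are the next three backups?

Intervals are 2, 7, 12, 17, 22, 27 days — an arithmetic progression with common difference 5.
Next gap: 32 days. July 29, 2035 + 32 days = August 30, 2035.
Next gap: 37 days. August 30, 2035 + 37 days = October 6, 2035.
Next gap: 42 days. October 6, 2035 + 42 days = November 17, 2035.

August 30, 2035; October 6, 2035; November 17, 2035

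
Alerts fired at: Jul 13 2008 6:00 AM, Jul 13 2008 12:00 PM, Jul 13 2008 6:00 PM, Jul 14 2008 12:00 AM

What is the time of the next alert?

Jul 14 2008 6:00 AM

The interval is a steady 6 hours (6, 6, 6).
Jul 14 2008 12:00 AM + 6 h = Jul 14 2008 6:00 AM.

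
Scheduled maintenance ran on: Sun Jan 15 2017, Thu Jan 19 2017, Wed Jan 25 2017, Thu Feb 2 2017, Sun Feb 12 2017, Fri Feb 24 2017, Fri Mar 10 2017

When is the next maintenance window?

Sun Mar 26 2017

The spacing grows by 2 each time: 4, 6, 8, 10, 12, 14 days.
Next gap: 16 days. Fri Mar 10 2017 + 16 days = Sun Mar 26 2017.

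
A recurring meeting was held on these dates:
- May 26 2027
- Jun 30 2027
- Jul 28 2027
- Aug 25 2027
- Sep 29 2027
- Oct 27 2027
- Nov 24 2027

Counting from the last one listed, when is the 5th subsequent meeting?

Apr 26 2028

All Wednesdays; the gaps (35, 28, 28, 35, 28, 28) vary with month length.
This is the last Wednesday of each month.
Last Wednesday of December 2027: Dec 29 2027.
Last Wednesday of January 2028: Jan 26 2028.
Last Wednesday of February 2028: Feb 23 2028.
Last Wednesday of March 2028: Mar 29 2028.
Last Wednesday of April 2028: Apr 26 2028.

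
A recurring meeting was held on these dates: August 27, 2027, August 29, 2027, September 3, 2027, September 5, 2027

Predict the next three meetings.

Every event lands on a Friday or Sunday (gaps cycle 2, 5, 2).
So the schedule is: every Friday and Sunday.
Next Friday: September 10, 2027.
The following Sunday is September 12, 2027.
The following Friday is September 17, 2027.

September 10, 2027; September 12, 2027; September 17, 2027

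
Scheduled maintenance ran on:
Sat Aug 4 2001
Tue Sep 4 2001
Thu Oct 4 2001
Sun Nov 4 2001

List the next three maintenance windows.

Tue Dec 4 2001, Fri Jan 4 2002, Mon Feb 4 2002

The day-of-month is always 4 (31, 30, 31 days between events).
So this recurs on the 4th of each month.
December 2001: Tue Dec 4 2001.
Next: January 2002 → Fri Jan 4 2002.
Next: February 2002 → Mon Feb 4 2002.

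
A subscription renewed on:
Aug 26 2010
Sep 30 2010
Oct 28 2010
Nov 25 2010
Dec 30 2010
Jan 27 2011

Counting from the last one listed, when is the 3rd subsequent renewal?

Every date is a Thursday; gaps 35, 28, 28, 35, 28 days.
Each is the last Thursday of its month (at least one falls on the 29th or later, ruling out '4th Thursday').
February 2011 ends with Thursday Feb 24 2011.
March 2011 ends with Thursday Mar 31 2011.
April 2011 ends with Thursday Apr 28 2011.

Apr 28 2011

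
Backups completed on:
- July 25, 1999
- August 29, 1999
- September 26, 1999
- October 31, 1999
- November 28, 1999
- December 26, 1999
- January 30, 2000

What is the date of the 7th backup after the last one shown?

Every date is a Sunday; gaps 35, 28, 35, 28, 28, 35 days.
Each is the last Sunday of its month (at least one falls on the 29th or later, ruling out '4th Sunday').
Last Sunday of February 2000: February 27, 2000.
Last Sunday of March 2000: March 26, 2000.
April 2000 ends with Sunday April 30, 2000.
May 2000 ends with Sunday May 28, 2000.
June 2000 ends with Sunday June 25, 2000.
Last Sunday of July 2000: July 30, 2000.
August 2000 ends with Sunday August 27, 2000.

August 27, 2000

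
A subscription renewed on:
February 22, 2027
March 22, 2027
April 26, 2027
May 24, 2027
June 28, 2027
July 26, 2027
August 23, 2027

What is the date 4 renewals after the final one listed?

December 27, 2027

These are Mondays at 28- or 35-day spacing (28, 35, 28, 35, 28, 28).
The pattern: 4th Monday of the month.
September 2027 — 4th Monday is September 27, 2027.
4th Monday of October 2027: October 25, 2027.
November 2027 — 4th Monday is November 22, 2027.
4th Monday of December 2027: December 27, 2027.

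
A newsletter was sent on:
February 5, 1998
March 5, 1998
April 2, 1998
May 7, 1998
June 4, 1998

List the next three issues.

July 2, 1998; August 6, 1998; September 3, 1998

Gaps: 28, 28, 35, 28 days — a mix of 28 and 35. Every date is a Thursday.
Each is the 1st Thursday of its month.
July 1998 — 1st Thursday is July 2, 1998.
1st Thursday of August 1998: August 6, 1998.
1st Thursday of September 1998: September 3, 1998.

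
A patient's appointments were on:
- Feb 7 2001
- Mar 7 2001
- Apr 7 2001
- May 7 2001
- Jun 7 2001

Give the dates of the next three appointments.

Jul 7 2001, Aug 7 2001, Sep 7 2001

Each date is the 7th; the gaps (28, 31, 30, 31) track the month lengths.
The rule is the 7th of each month.
Next: July 2001 → Jul 7 2001.
August 2001: Aug 7 2001.
Next: September 2001 → Sep 7 2001.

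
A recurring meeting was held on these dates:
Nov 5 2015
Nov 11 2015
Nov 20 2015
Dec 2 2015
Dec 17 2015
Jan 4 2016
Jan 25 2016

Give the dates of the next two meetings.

The spacing grows by 3 each time: 6, 9, 12, 15, 18, 21 days.
Next gap: 24 days. Jan 25 2016 + 24 days = Feb 18 2016.
Next gap: 27 days. Feb 18 2016 + 27 days = Mar 16 2016.

Feb 18 2016, Mar 16 2016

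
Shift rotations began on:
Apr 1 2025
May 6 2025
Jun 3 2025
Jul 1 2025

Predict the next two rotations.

Aug 5 2025, Sep 2 2025

These are Tuesdays at 28- or 35-day spacing (35, 28, 28).
The pattern: 1st Tuesday of the month.
1st Tuesday of August 2025: Aug 5 2025.
1st Tuesday of September 2025: Sep 2 2025.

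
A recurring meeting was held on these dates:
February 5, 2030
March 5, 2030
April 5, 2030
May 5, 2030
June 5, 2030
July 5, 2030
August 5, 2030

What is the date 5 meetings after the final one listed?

The day-of-month is always 5 (28, 31, 30, 31, 30, 31 days between events).
So this recurs on the 5th of each month.
Next: September 2030 → September 5, 2030.
October 2030: October 5, 2030.
November 2030: November 5, 2030.
Next: December 2030 → December 5, 2030.
Next: January 2031 → January 5, 2031.

January 5, 2031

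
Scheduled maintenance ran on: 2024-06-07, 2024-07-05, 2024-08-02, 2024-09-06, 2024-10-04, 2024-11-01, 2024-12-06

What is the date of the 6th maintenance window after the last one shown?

2025-06-06

Gaps: 28, 28, 35, 28, 28, 35 days — a mix of 28 and 35. Every date is a Friday.
Each is the 1st Friday of its month.
1st Friday of January 2025: 2025-01-03.
February 2025 — 1st Friday is 2025-02-07.
1st Friday of March 2025: 2025-03-07.
1st Friday of April 2025: 2025-04-04.
1st Friday of May 2025: 2025-05-02.
June 2025 — 1st Friday is 2025-06-06.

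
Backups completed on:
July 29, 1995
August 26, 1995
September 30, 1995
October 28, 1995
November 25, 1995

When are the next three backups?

December 30, 1995; January 27, 1996; February 24, 1996

These are Saturdays with 28, 35, 28, 28-day gaps.
Each is the final Saturday of its month — July 29, 1995 is past the 28th, so '4th Saturday' doesn't fit.
Last Saturday of December 1995: December 30, 1995.
Last Saturday of January 1996: January 27, 1996.
Last Saturday of February 1996: February 24, 1996.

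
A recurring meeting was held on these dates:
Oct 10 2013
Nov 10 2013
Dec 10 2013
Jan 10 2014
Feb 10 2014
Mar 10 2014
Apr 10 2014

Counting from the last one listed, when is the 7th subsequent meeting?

Nov 10 2014

Gaps: 31, 30, 31, 31, 28, 31 days — not constant. Every event is on the 10th of the month.
Pattern: the 10th of each month.
Next: May 2014 → May 10 2014.
Next: June 2014 → Jun 10 2014.
July 2014: Jul 10 2014.
August 2014: Aug 10 2014.
September 2014: Sep 10 2014.
Next: October 2014 → Oct 10 2014.
Next: November 2014 → Nov 10 2014.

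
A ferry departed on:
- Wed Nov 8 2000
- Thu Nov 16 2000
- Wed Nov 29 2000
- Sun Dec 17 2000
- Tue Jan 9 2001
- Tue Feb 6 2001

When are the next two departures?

Gaps: 8, 13, 18, 23, 28 days — each gap is 5 larger than the previous one.
Next gap: 33 days. Tue Feb 6 2001 + 33 days = Sun Mar 11 2001.
Next gap: 38 days. Sun Mar 11 2001 + 38 days = Wed Apr 18 2001.

Sun Mar 11 2001, Wed Apr 18 2001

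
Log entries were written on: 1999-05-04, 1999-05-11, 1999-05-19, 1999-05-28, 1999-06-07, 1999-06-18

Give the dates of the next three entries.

The spacing grows by 1 each time: 7, 8, 9, 10, 11 days.
Next gap: 12 days. 1999-06-18 + 12 days = 1999-06-30.
Next gap: 13 days. 1999-06-30 + 13 days = 1999-07-13.
Next gap: 14 days. 1999-07-13 + 14 days = 1999-07-27.

1999-06-30, 1999-07-13, 1999-07-27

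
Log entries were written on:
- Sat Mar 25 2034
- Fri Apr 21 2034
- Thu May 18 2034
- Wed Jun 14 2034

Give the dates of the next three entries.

The spacing is 27, 27, 27 days — always 27 days.
Wed Jun 14 2034 + 27 days = Tue Jul 11 2034.
Tue Jul 11 2034 + 27 days = Mon Aug 7 2034.
Mon Aug 7 2034 + 27 days = Sun Sep 3 2034.

Tue Jul 11 2034, Mon Aug 7 2034, Sun Sep 3 2034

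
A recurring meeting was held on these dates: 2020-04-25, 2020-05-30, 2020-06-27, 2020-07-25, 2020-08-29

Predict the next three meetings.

2020-09-26, 2020-10-31, 2020-11-28

These are Saturdays with 35, 28, 28, 35-day gaps.
Each is the final Saturday of its month — 2020-05-30 is past the 28th, so '4th Saturday' doesn't fit.
September 2020 ends with Saturday 2020-09-26.
October 2020 ends with Saturday 2020-10-31.
Last Saturday of November 2020: 2020-11-28.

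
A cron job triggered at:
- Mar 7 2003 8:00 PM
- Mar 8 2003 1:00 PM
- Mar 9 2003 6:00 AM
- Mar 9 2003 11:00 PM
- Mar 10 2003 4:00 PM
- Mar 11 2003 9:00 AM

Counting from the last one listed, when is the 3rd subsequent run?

Gaps: 17, 17, 17, 17, 17 hours — each event is 17 hours after the previous one.
Mar 11 2003 9:00 AM + 17 h = Mar 12 2003 2:00 AM.
Mar 12 2003 2:00 AM + 17 h = Mar 12 2003 7:00 PM.
Mar 12 2003 7:00 PM + 17 h = Mar 13 2003 12:00 PM.

Mar 13 2003 12:00 PM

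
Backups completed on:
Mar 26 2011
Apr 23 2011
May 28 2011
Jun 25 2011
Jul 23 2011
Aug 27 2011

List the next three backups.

Gaps: 28, 35, 28, 28, 35 days — a mix of 28 and 35. Every date is a Saturday.
Each is the 4th Saturday of its month.
4th Saturday of September 2011: Sep 24 2011.
October 2011 — 4th Saturday is Oct 22 2011.
4th Saturday of November 2011: Nov 26 2011.

Sep 24 2011, Oct 22 2011, Nov 26 2011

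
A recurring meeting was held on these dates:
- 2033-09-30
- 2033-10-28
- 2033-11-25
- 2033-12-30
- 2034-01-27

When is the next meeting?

All Fridays; the gaps (28, 28, 35, 28) vary with month length.
This is the last Friday of each month.
Last Friday of February 2034: 2034-02-24.

2034-02-24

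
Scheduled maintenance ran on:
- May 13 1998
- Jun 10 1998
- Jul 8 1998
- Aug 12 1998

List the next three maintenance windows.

All dates are Wednesdays, 28, 28, 35 days apart.
Specifically, the 2nd Wednesday of each month.
2nd Wednesday of September 1998: Sep 9 1998.
October 1998 — 2nd Wednesday is Oct 14 1998.
November 1998 — 2nd Wednesday is Nov 11 1998.

Sep 9 1998, Oct 14 1998, Nov 11 1998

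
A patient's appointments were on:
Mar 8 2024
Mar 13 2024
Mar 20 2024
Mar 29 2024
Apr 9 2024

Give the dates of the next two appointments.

Apr 22 2024, May 7 2024

Gaps: 5, 7, 9, 11 days — each gap is 2 larger than the previous one.
Next gap: 13 days. Apr 9 2024 + 13 days = Apr 22 2024.
Next gap: 15 days. Apr 22 2024 + 15 days = May 7 2024.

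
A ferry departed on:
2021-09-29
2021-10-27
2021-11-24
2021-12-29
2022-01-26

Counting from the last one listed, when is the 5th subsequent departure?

2022-06-29

These are Wednesdays with 28, 28, 35, 28-day gaps.
Each is the final Wednesday of its month — 2021-09-29 is past the 28th, so '4th Wednesday' doesn't fit.
Last Wednesday of February 2022: 2022-02-23.
March 2022 ends with Wednesday 2022-03-30.
April 2022 ends with Wednesday 2022-04-27.
Last Wednesday of May 2022: 2022-05-25.
June 2022 ends with Wednesday 2022-06-29.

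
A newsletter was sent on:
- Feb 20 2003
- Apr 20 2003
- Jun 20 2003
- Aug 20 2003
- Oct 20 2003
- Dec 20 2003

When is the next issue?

Each date is the 20th; the gaps (59, 61, 61, 61, 61) track the month lengths.
The rule is the 20th of every 2 months.
Next: February 2004 → Feb 20 2004.

Feb 20 2004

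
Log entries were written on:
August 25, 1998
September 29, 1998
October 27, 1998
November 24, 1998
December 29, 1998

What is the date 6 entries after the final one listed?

June 29, 1999

These are Tuesdays with 35, 28, 28, 35-day gaps.
Each is the final Tuesday of its month — September 29, 1998 is past the 28th, so '4th Tuesday' doesn't fit.
January 1999 ends with Tuesday January 26, 1999.
February 1999 ends with Tuesday February 23, 1999.
March 1999 ends with Tuesday March 30, 1999.
April 1999 ends with Tuesday April 27, 1999.
May 1999 ends with Tuesday May 25, 1999.
Last Tuesday of June 1999: June 29, 1999.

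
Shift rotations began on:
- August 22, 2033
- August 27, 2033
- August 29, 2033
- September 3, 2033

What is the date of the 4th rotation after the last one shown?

September 17, 2033

Every event lands on a Monday or Saturday (gaps cycle 5, 2, 5).
So the schedule is: every Monday and Saturday.
The following Monday is September 5, 2033.
The following Saturday is September 10, 2033.
The following Monday is September 12, 2033.
Next Saturday: September 17, 2033.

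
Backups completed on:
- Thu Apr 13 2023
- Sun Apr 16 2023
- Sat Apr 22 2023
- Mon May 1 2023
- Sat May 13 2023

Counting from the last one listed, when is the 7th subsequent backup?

Sat Oct 28 2023

The spacing grows by 3 each time: 3, 6, 9, 12 days.
Next gap: 15 days. Sat May 13 2023 + 15 days = Sun May 28 2023.
Next gap: 18 days. Sun May 28 2023 + 18 days = Thu Jun 15 2023.
Next gap: 21 days. Thu Jun 15 2023 + 21 days = Thu Jul 6 2023.
Next gap: 24 days. Thu Jul 6 2023 + 24 days = Sun Jul 30 2023.
Next gap: 27 days. Sun Jul 30 2023 + 27 days = Sat Aug 26 2023.
Next gap: 30 days. Sat Aug 26 2023 + 30 days = Mon Sep 25 2023.
Next gap: 33 days. Mon Sep 25 2023 + 33 days = Sat Oct 28 2023.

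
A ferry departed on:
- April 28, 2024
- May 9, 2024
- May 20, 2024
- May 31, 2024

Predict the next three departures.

Gaps between consecutive events: 11, 11, 11 days — a constant 11-day interval.
May 31, 2024 + 11 days = June 11, 2024.
June 11, 2024 + 11 days = June 22, 2024.
June 22, 2024 + 11 days = July 3, 2024.

June 11, 2024; June 22, 2024; July 3, 2024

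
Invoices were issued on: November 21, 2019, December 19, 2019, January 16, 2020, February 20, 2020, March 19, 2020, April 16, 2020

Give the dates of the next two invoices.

May 21, 2020; June 18, 2020

All dates are Thursdays, 28, 28, 35, 28, 28 days apart.
Specifically, the 3rd Thursday of each month.
May 2020 — 3rd Thursday is May 21, 2020.
3rd Thursday of June 2020: June 18, 2020.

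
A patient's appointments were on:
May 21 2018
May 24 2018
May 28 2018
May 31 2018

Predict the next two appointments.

Every event lands on a Monday or Thursday (gaps cycle 3, 4, 3).
So the schedule is: every Monday and Thursday.
The following Monday is Jun 4 2018.
The following Thursday is Jun 7 2018.

Jun 4 2018, Jun 7 2018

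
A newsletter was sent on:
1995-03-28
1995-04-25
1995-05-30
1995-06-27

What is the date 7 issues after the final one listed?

These are Tuesdays with 28, 35, 28-day gaps.
Each is the final Tuesday of its month — 1995-05-30 is past the 28th, so '4th Tuesday' doesn't fit.
July 1995 ends with Tuesday 1995-07-25.
August 1995 ends with Tuesday 1995-08-29.
Last Tuesday of September 1995: 1995-09-26.
October 1995 ends with Tuesday 1995-10-31.
November 1995 ends with Tuesday 1995-11-28.
Last Tuesday of December 1995: 1995-12-26.
January 1996 ends with Tuesday 1996-01-30.

1996-01-30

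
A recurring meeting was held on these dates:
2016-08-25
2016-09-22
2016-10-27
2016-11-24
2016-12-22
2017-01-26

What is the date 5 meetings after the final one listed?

All dates are Thursdays, 28, 35, 28, 28, 35 days apart.
Specifically, the 4th Thursday of each month.
4th Thursday of February 2017: 2017-02-23.
4th Thursday of March 2017: 2017-03-23.
4th Thursday of April 2017: 2017-04-27.
4th Thursday of May 2017: 2017-05-25.
June 2017 — 4th Thursday is 2017-06-22.

2017-06-22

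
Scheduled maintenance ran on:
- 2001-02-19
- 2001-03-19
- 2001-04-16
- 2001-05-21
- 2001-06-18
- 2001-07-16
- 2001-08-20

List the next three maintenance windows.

2001-09-17, 2001-10-15, 2001-11-19

All dates are Mondays, 28, 28, 35, 28, 28, 35 days apart.
Specifically, the 3rd Monday of each month.
3rd Monday of September 2001: 2001-09-17.
3rd Monday of October 2001: 2001-10-15.
November 2001 — 3rd Monday is 2001-11-19.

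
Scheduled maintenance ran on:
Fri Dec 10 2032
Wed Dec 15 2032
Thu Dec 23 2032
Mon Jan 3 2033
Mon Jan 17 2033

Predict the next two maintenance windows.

Thu Feb 3 2033, Wed Feb 23 2033

The spacing grows by 3 each time: 5, 8, 11, 14 days.
Next gap: 17 days. Mon Jan 17 2033 + 17 days = Thu Feb 3 2033.
Next gap: 20 days. Thu Feb 3 2033 + 20 days = Wed Feb 23 2033.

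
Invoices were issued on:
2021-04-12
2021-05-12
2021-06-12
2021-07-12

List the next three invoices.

2021-08-12, 2021-09-12, 2021-10-12

Each date is the 12th; the gaps (30, 31, 30) track the month lengths.
The rule is the 12th of each month.
August 2021: 2021-08-12.
September 2021: 2021-09-12.
Next: October 2021 → 2021-10-12.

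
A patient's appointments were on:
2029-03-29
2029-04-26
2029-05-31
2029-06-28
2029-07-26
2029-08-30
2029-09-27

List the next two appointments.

2029-10-25, 2029-11-29

All Thursdays; the gaps (28, 35, 28, 28, 35, 28) vary with month length.
This is the last Thursday of each month.
Last Thursday of October 2029: 2029-10-25.
November 2029 ends with Thursday 2029-11-29.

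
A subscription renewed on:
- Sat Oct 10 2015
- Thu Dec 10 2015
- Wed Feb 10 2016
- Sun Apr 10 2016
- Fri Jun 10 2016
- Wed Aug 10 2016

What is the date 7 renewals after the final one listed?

Tue Oct 10 2017

Gaps: 61, 62, 60, 61, 61 days — not constant. Every event is on the 10th of the month.
Pattern: the 10th of every 2 months.
Next: October 2016 → Mon Oct 10 2016.
December 2016: Sat Dec 10 2016.
February 2017: Fri Feb 10 2017.
Next: April 2017 → Mon Apr 10 2017.
Next: June 2017 → Sat Jun 10 2017.
August 2017: Thu Aug 10 2017.
Next: October 2017 → Tue Oct 10 2017.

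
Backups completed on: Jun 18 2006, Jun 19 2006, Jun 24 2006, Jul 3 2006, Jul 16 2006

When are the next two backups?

Aug 2 2006, Aug 23 2006

Intervals are 1, 5, 9, 13 days — an arithmetic progression with common difference 4.
Next gap: 17 days. Jul 16 2006 + 17 days = Aug 2 2006.
Next gap: 21 days. Aug 2 2006 + 21 days = Aug 23 2006.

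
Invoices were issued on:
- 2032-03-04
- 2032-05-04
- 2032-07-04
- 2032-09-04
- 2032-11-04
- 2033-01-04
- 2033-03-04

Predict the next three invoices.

The day-of-month is always 4 (61, 61, 62, 61, 61, 59 days between events).
So this recurs on the 4th of every 2 months.
May 2033: 2033-05-04.
Next: July 2033 → 2033-07-04.
September 2033: 2033-09-04.

2033-05-04, 2033-07-04, 2033-09-04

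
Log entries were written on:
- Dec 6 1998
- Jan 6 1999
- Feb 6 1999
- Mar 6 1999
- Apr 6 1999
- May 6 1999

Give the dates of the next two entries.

Jun 6 1999, Jul 6 1999

Gaps: 31, 31, 28, 31, 30 days — not constant. Every event is on the 6th of the month.
Pattern: the 6th of each month.
Next: June 1999 → Jun 6 1999.
July 1999: Jul 6 1999.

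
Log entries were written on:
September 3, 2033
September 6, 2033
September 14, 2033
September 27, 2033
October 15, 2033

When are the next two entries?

The spacing grows by 5 each time: 3, 8, 13, 18 days.
Next gap: 23 days. October 15, 2033 + 23 days = November 7, 2033.
Next gap: 28 days. November 7, 2033 + 28 days = December 5, 2033.

November 7, 2033; December 5, 2033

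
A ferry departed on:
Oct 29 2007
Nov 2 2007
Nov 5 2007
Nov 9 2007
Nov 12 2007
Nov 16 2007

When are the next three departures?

Nov 19 2007, Nov 23 2007, Nov 26 2007

Every event lands on a Monday or Friday (gaps cycle 4, 3, 4, 3, 4).
So the schedule is: every Monday and Friday.
The following Monday is Nov 19 2007.
The following Friday is Nov 23 2007.
Next Monday: Nov 26 2007.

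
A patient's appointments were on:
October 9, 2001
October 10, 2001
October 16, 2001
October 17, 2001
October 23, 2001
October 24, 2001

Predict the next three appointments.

October 30, 2001; October 31, 2001; November 6, 2001

Every event lands on a Tuesday or Wednesday (gaps cycle 1, 6, 1, 6, 1).
So the schedule is: every Tuesday and Wednesday.
Next Tuesday: October 30, 2001.
Next Wednesday: October 31, 2001.
The following Tuesday is November 6, 2001.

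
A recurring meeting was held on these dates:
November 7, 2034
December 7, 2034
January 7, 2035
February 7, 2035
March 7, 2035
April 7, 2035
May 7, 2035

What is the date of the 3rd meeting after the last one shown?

Gaps: 30, 31, 31, 28, 31, 30 days — not constant. Every event is on the 7th of the month.
Pattern: the 7th of each month.
Next: June 2035 → June 7, 2035.
Next: July 2035 → July 7, 2035.
August 2035: August 7, 2035.

August 7, 2035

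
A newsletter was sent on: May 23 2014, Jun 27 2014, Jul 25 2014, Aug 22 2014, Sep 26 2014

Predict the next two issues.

Oct 24 2014, Nov 28 2014

Gaps: 35, 28, 28, 35 days — a mix of 28 and 35. Every date is a Friday.
Each is the 4th Friday of its month.
4th Friday of October 2014: Oct 24 2014.
November 2014 — 4th Friday is Nov 28 2014.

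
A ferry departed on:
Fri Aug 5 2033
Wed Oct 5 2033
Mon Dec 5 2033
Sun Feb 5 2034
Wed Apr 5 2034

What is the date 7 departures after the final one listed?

Each date is the 5th; the gaps (61, 61, 62, 59) track the month lengths.
The rule is the 5th of every 2 months.
Next: June 2034 → Mon Jun 5 2034.
Next: August 2034 → Sat Aug 5 2034.
Next: October 2034 → Thu Oct 5 2034.
December 2034: Tue Dec 5 2034.
February 2035: Mon Feb 5 2035.
Next: April 2035 → Thu Apr 5 2035.
June 2035: Tue Jun 5 2035.

Tue Jun 5 2035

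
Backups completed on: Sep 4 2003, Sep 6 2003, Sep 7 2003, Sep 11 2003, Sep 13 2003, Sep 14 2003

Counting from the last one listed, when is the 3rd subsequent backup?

Gaps: 2, 1, 4, 2, 1 days — not constant, but cyclic with period 3.
The events fall on every Thursday, Saturday and Sunday.
Next Thursday: Sep 18 2003.
Next Saturday: Sep 20 2003.
Next Sunday: Sep 21 2003.

Sep 21 2003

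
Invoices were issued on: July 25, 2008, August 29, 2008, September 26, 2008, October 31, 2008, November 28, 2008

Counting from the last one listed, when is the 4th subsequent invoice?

March 27, 2009

Every date is a Friday; gaps 35, 28, 35, 28 days.
Each is the last Friday of its month (at least one falls on the 29th or later, ruling out '4th Friday').
Last Friday of December 2008: December 26, 2008.
January 2009 ends with Friday January 30, 2009.
Last Friday of February 2009: February 27, 2009.
Last Friday of March 2009: March 27, 2009.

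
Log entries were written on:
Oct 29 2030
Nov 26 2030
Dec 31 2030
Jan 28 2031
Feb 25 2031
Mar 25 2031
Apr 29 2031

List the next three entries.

These are Tuesdays with 28, 35, 28, 28, 28, 35-day gaps.
Each is the final Tuesday of its month — Oct 29 2030 is past the 28th, so '4th Tuesday' doesn't fit.
Last Tuesday of May 2031: May 27 2031.
June 2031 ends with Tuesday Jun 24 2031.
Last Tuesday of July 2031: Jul 29 2031.

May 27 2031, Jun 24 2031, Jul 29 2031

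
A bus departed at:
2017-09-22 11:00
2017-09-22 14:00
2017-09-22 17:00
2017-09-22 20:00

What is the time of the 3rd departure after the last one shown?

Spacing: 3, 3, 3 h — constant 3 h.
2017-09-22 20:00 + 3 h = 2017-09-22 23:00.
2017-09-22 23:00 + 3 h = 2017-09-23 02:00.
2017-09-23 02:00 + 3 h = 2017-09-23 05:00.

2017-09-23 05:00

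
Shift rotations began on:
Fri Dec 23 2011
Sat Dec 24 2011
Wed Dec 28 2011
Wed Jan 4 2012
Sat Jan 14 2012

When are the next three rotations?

The spacing grows by 3 each time: 1, 4, 7, 10 days.
Next gap: 13 days. Sat Jan 14 2012 + 13 days = Fri Jan 27 2012.
Next gap: 16 days. Fri Jan 27 2012 + 16 days = Sun Feb 12 2012.
Next gap: 19 days. Sun Feb 12 2012 + 19 days = Fri Mar 2 2012.

Fri Jan 27 2012, Sun Feb 12 2012, Fri Mar 2 2012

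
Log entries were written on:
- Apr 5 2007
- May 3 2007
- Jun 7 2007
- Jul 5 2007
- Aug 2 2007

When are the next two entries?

Sep 6 2007, Oct 4 2007

All dates are Thursdays, 28, 35, 28, 28 days apart.
Specifically, the 1st Thursday of each month.
September 2007 — 1st Thursday is Sep 6 2007.
October 2007 — 1st Thursday is Oct 4 2007.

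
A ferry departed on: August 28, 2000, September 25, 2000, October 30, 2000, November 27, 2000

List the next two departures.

All Mondays; the gaps (28, 35, 28) vary with month length.
This is the last Monday of each month.
December 2000 ends with Monday December 25, 2000.
Last Monday of January 2001: January 29, 2001.

December 25, 2000; January 29, 2001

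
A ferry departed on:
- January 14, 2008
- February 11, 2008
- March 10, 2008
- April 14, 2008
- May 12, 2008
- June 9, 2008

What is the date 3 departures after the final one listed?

Gaps: 28, 28, 35, 28, 28 days — a mix of 28 and 35. Every date is a Monday.
Each is the 2nd Monday of its month.
2nd Monday of July 2008: July 14, 2008.
August 2008 — 2nd Monday is August 11, 2008.
2nd Monday of September 2008: September 8, 2008.

September 8, 2008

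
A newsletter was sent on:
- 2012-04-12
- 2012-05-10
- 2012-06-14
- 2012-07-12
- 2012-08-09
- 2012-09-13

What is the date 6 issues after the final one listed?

All dates are Thursdays, 28, 35, 28, 28, 35 days apart.
Specifically, the 2nd Thursday of each month.
October 2012 — 2nd Thursday is 2012-10-11.
November 2012 — 2nd Thursday is 2012-11-08.
2nd Thursday of December 2012: 2012-12-13.
2nd Thursday of January 2013: 2013-01-10.
February 2013 — 2nd Thursday is 2013-02-14.
March 2013 — 2nd Thursday is 2013-03-14.

2013-03-14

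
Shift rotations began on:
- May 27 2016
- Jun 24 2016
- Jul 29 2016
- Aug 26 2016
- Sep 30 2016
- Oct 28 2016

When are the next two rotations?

Every date is a Friday; gaps 28, 35, 28, 35, 28 days.
Each is the last Friday of its month (at least one falls on the 29th or later, ruling out '4th Friday').
November 2016 ends with Friday Nov 25 2016.
December 2016 ends with Friday Dec 30 2016.

Nov 25 2016, Dec 30 2016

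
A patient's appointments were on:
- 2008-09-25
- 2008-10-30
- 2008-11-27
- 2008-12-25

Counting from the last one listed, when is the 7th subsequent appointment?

These are Thursdays with 35, 28, 28-day gaps.
Each is the final Thursday of its month — 2008-10-30 is past the 28th, so '4th Thursday' doesn't fit.
Last Thursday of January 2009: 2009-01-29.
February 2009 ends with Thursday 2009-02-26.
March 2009 ends with Thursday 2009-03-26.
Last Thursday of April 2009: 2009-04-30.
May 2009 ends with Thursday 2009-05-28.
June 2009 ends with Thursday 2009-06-25.
July 2009 ends with Thursday 2009-07-30.

2009-07-30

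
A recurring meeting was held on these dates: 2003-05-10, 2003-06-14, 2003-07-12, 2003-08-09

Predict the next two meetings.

These are Saturdays at 28- or 35-day spacing (35, 28, 28).
The pattern: 2nd Saturday of the month.
2nd Saturday of September 2003: 2003-09-13.
October 2003 — 2nd Saturday is 2003-10-11.

2003-09-13, 2003-10-11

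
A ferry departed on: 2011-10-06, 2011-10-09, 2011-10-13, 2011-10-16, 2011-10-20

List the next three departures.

2011-10-23, 2011-10-27, 2011-10-30

The gap pattern 3, 4, 3, 4 repeats every 2 events.
These are the Thursdays and Sundays of each week.
Next Sunday: 2011-10-23.
Next Thursday: 2011-10-27.
Next Sunday: 2011-10-30.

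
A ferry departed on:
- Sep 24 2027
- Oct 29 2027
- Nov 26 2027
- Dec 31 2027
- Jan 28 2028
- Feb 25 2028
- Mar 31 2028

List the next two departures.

Apr 28 2028, May 26 2028

Every date is a Friday; gaps 35, 28, 35, 28, 28, 35 days.
Each is the last Friday of its month (at least one falls on the 29th or later, ruling out '4th Friday').
April 2028 ends with Friday Apr 28 2028.
Last Friday of May 2028: May 26 2028.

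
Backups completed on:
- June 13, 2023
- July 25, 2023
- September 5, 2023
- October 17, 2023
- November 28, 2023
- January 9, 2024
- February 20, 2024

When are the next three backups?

Every event comes 42 days after the last (42, 42, 42, 42, 42, 42).
February 20, 2024 + 42 days = April 2, 2024.
April 2, 2024 + 42 days = May 14, 2024.
May 14, 2024 + 42 days = June 25, 2024.

April 2, 2024; May 14, 2024; June 25, 2024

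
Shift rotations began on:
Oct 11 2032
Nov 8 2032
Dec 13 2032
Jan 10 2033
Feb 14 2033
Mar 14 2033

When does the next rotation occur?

Gaps: 28, 35, 28, 35, 28 days — a mix of 28 and 35. Every date is a Monday.
Each is the 2nd Monday of its month.
2nd Monday of April 2033: Apr 11 2033.

Apr 11 2033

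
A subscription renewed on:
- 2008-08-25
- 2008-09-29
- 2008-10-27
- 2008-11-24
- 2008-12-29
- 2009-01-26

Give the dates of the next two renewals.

Every date is a Monday; gaps 35, 28, 28, 35, 28 days.
Each is the last Monday of its month (at least one falls on the 29th or later, ruling out '4th Monday').
Last Monday of February 2009: 2009-02-23.
March 2009 ends with Monday 2009-03-30.

2009-02-23, 2009-03-30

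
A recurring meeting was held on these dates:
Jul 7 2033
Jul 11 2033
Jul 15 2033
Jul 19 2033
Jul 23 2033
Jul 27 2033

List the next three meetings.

Jul 31 2033, Aug 4 2033, Aug 8 2033

Gaps between consecutive events: 4, 4, 4, 4, 4 days — a constant 4-day interval.
Jul 27 2033 + 4 days = Jul 31 2033.
Jul 31 2033 + 4 days = Aug 4 2033.
Aug 4 2033 + 4 days = Aug 8 2033.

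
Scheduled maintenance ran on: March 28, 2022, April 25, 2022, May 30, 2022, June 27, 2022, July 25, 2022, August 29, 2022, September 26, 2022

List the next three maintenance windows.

October 31, 2022; November 28, 2022; December 26, 2022

All Mondays; the gaps (28, 35, 28, 28, 35, 28) vary with month length.
This is the last Monday of each month.
October 2022 ends with Monday October 31, 2022.
Last Monday of November 2022: November 28, 2022.
December 2022 ends with Monday December 26, 2022.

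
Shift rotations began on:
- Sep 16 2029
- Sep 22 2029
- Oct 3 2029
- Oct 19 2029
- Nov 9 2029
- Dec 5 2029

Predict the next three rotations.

The spacing grows by 5 each time: 6, 11, 16, 21, 26 days.
Next gap: 31 days. Dec 5 2029 + 31 days = Jan 5 2030.
Next gap: 36 days. Jan 5 2030 + 36 days = Feb 10 2030.
Next gap: 41 days. Feb 10 2030 + 41 days = Mar 23 2030.

Jan 5 2030, Feb 10 2030, Mar 23 2030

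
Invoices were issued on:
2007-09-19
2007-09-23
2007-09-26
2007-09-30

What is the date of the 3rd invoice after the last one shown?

2007-10-10

Gaps: 4, 3, 4 days — not constant, but cyclic with period 2.
The events fall on every Wednesday and Sunday.
Next Wednesday: 2007-10-03.
Next Sunday: 2007-10-07.
Next Wednesday: 2007-10-10.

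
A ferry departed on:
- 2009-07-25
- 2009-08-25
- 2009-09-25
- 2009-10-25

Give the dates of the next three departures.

Gaps: 31, 31, 30 days — not constant. Every event is on the 25th of the month.
Pattern: the 25th of each month.
November 2009: 2009-11-25.
Next: December 2009 → 2009-12-25.
Next: January 2010 → 2010-01-25.

2009-11-25, 2009-12-25, 2010-01-25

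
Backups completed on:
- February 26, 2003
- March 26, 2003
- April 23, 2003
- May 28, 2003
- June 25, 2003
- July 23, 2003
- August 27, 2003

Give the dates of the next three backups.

Gaps: 28, 28, 35, 28, 28, 35 days — a mix of 28 and 35. Every date is a Wednesday.
Each is the 4th Wednesday of its month.
September 2003 — 4th Wednesday is September 24, 2003.
4th Wednesday of October 2003: October 22, 2003.
4th Wednesday of November 2003: November 26, 2003.

September 24, 2003; October 22, 2003; November 26, 2003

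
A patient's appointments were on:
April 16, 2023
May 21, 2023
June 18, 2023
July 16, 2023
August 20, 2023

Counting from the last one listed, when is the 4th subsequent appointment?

December 17, 2023

Gaps: 35, 28, 28, 35 days — a mix of 28 and 35. Every date is a Sunday.
Each is the 3rd Sunday of its month.
September 2023 — 3rd Sunday is September 17, 2023.
3rd Sunday of October 2023: October 15, 2023.
3rd Sunday of November 2023: November 19, 2023.
December 2023 — 3rd Sunday is December 17, 2023.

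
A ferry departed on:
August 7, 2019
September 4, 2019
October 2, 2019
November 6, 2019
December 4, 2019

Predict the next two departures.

All dates are Wednesdays, 28, 28, 35, 28 days apart.
Specifically, the 1st Wednesday of each month.
1st Wednesday of January 2020: January 1, 2020.
1st Wednesday of February 2020: February 5, 2020.

January 1, 2020; February 5, 2020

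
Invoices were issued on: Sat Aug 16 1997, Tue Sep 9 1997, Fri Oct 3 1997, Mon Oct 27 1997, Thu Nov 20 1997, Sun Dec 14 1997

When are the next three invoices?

Wed Jan 7 1998, Sat Jan 31 1998, Tue Feb 24 1998

Gaps between consecutive events: 24, 24, 24, 24, 24 days — a constant 24-day interval.
Sun Dec 14 1997 + 24 days = Wed Jan 7 1998.
Wed Jan 7 1998 + 24 days = Sat Jan 31 1998.
Sat Jan 31 1998 + 24 days = Tue Feb 24 1998.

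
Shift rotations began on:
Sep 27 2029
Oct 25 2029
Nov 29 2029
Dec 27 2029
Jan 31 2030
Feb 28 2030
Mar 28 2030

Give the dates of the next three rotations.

Apr 25 2030, May 30 2030, Jun 27 2030

All Thursdays; the gaps (28, 35, 28, 35, 28, 28) vary with month length.
This is the last Thursday of each month.
Last Thursday of April 2030: Apr 25 2030.
May 2030 ends with Thursday May 30 2030.
Last Thursday of June 2030: Jun 27 2030.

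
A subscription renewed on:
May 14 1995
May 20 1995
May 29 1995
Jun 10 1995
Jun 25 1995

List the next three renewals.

Jul 13 1995, Aug 3 1995, Aug 27 1995

Intervals are 6, 9, 12, 15 days — an arithmetic progression with common difference 3.
Next gap: 18 days. Jun 25 1995 + 18 days = Jul 13 1995.
Next gap: 21 days. Jul 13 1995 + 21 days = Aug 3 1995.
Next gap: 24 days. Aug 3 1995 + 24 days = Aug 27 1995.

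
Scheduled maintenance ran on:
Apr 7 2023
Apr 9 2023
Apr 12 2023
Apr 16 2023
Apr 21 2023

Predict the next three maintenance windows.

Apr 27 2023, May 4 2023, May 12 2023

Gaps: 2, 3, 4, 5 days — each gap is 1 larger than the previous one.
Next gap: 6 days. Apr 21 2023 + 6 days = Apr 27 2023.
Next gap: 7 days. Apr 27 2023 + 7 days = May 4 2023.
Next gap: 8 days. May 4 2023 + 8 days = May 12 2023.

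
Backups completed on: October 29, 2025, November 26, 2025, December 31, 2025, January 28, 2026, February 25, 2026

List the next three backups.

Every date is a Wednesday; gaps 28, 35, 28, 28 days.
Each is the last Wednesday of its month (at least one falls on the 29th or later, ruling out '4th Wednesday').
Last Wednesday of March 2026: March 25, 2026.
April 2026 ends with Wednesday April 29, 2026.
Last Wednesday of May 2026: May 27, 2026.

March 25, 2026; April 29, 2026; May 27, 2026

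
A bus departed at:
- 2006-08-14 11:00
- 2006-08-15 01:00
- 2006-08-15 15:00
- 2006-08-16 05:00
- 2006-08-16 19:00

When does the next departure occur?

2006-08-17 09:00

Gaps: 14, 14, 14, 14 hours — each event is 14 hours after the previous one.
2006-08-16 19:00 + 14 h = 2006-08-17 09:00.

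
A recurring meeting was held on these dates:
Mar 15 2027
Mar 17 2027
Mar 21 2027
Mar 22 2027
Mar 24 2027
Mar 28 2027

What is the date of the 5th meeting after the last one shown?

Apr 7 2027

Every event lands on a Monday or Wednesday or Sunday (gaps cycle 2, 4, 1, 2, 4).
So the schedule is: every Monday, Wednesday and Sunday.
The following Monday is Mar 29 2027.
Next Wednesday: Mar 31 2027.
The following Sunday is Apr 4 2027.
The following Monday is Apr 5 2027.
The following Wednesday is Apr 7 2027.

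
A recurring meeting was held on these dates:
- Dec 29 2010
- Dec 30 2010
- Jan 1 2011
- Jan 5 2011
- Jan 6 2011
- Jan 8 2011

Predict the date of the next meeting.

Every event lands on a Wednesday or Thursday or Saturday (gaps cycle 1, 2, 4, 1, 2).
So the schedule is: every Wednesday, Thursday and Saturday.
The following Wednesday is Jan 12 2011.

Jan 12 2011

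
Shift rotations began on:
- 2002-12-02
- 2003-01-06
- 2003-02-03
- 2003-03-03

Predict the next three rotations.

These are Mondays at 28- or 35-day spacing (35, 28, 28).
The pattern: 1st Monday of the month.
April 2003 — 1st Monday is 2003-04-07.
May 2003 — 1st Monday is 2003-05-05.
June 2003 — 1st Monday is 2003-06-02.

2003-04-07, 2003-05-05, 2003-06-02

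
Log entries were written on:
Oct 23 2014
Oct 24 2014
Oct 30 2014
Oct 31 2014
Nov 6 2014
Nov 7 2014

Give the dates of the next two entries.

Gaps: 1, 6, 1, 6, 1 days — not constant, but cyclic with period 2.
The events fall on every Thursday and Friday.
The following Thursday is Nov 13 2014.
Next Friday: Nov 14 2014.

Nov 13 2014, Nov 14 2014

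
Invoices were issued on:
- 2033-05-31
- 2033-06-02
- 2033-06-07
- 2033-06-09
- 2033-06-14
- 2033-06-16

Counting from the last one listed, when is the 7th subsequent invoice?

2033-07-12

The gap pattern 2, 5, 2, 5, 2 repeats every 2 events.
These are the Tuesdays and Thursdays of each week.
The following Tuesday is 2033-06-21.
The following Thursday is 2033-06-23.
Next Tuesday: 2033-06-28.
Next Thursday: 2033-06-30.
Next Tuesday: 2033-07-05.
Next Thursday: 2033-07-07.
The following Tuesday is 2033-07-12.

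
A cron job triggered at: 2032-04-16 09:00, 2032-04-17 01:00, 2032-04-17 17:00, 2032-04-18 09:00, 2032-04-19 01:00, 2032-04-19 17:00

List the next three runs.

2032-04-20 09:00, 2032-04-21 01:00, 2032-04-21 17:00

The interval is a steady 16 hours (16, 16, 16, 16, 16).
2032-04-19 17:00 + 16 h = 2032-04-20 09:00.
2032-04-20 09:00 + 16 h = 2032-04-21 01:00.
2032-04-21 01:00 + 16 h = 2032-04-21 17:00.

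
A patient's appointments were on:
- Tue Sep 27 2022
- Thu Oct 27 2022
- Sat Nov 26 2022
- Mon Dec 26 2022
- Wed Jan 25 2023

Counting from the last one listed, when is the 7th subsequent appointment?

Wed Aug 23 2023

Every event comes 30 days after the last (30, 30, 30, 30).
Wed Jan 25 2023 + 30 days = Fri Feb 24 2023.
Fri Feb 24 2023 + 30 days = Sun Mar 26 2023.
Sun Mar 26 2023 + 30 days = Tue Apr 25 2023.
Tue Apr 25 2023 + 30 days = Thu May 25 2023.
Thu May 25 2023 + 30 days = Sat Jun 24 2023.
Sat Jun 24 2023 + 30 days = Mon Jul 24 2023.
Mon Jul 24 2023 + 30 days = Wed Aug 23 2023.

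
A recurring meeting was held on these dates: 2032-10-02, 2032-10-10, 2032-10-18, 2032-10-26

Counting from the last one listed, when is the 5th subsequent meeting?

The spacing is 8, 8, 8 days — always 8 days.
2032-10-26 + 8 days = 2032-11-03.
2032-11-03 + 8 days = 2032-11-11.
2032-11-11 + 8 days = 2032-11-19.
2032-11-19 + 8 days = 2032-11-27.
2032-11-27 + 8 days = 2032-12-05.

2032-12-05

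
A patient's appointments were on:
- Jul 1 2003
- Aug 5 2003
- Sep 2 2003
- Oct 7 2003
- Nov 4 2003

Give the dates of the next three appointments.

Dec 2 2003, Jan 6 2004, Feb 3 2004

All dates are Tuesdays, 35, 28, 35, 28 days apart.
Specifically, the 1st Tuesday of each month.
1st Tuesday of December 2003: Dec 2 2003.
1st Tuesday of January 2004: Jan 6 2004.
1st Tuesday of February 2004: Feb 3 2004.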